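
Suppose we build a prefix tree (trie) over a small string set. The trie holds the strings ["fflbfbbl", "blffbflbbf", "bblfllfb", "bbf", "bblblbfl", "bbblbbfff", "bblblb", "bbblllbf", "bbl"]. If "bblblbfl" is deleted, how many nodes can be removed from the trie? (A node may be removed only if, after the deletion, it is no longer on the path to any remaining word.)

2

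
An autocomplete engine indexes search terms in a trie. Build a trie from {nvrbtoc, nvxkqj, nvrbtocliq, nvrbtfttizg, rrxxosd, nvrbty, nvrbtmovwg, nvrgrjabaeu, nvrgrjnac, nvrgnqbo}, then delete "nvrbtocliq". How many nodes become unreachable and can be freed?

3

After clearing the end-marker at "nvrbtocliq", prune upward until reaching a node still needed by another word.
The suffix "liq" (3 nodes) is used only by "nvrbtocliq"; "nvrbtoc" is itself a stored word, so pruning stops there.
Nodes removed: 3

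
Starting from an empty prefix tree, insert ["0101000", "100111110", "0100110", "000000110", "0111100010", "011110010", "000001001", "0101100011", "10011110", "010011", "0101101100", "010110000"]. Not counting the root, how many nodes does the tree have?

54

Insert word by word; a character creates a node only if that edge doesn't already exist:
  "0101000" → 7 new (0, 1, 0, 1, 0, 0, 0)
  "100111110" → 9 new (1, 0, 0, 1, 1, 1, 1, 1, 0)
  "0100110" → prefix "010" already present; 4 new (0, 1, 1, 0)
  "000000110" → prefix "0" already present; 8 new (0, 0, 0, 0, 0, 1, 1, 0)
  "0111100010" → prefix "01" already present; 8 new (1, 1, 1, 0, 0, 0, 1, 0)
  "011110010" → prefix "0111100" already present; 2 new (1, 0)
  "000001001" → prefix "00000" already present; 4 new (1, 0, 0, 1)
  "0101100011" → prefix "0101" already present; 6 new (1, 0, 0, 0, 1, 1)
  "10011110" → prefix "1001111" already present; 1 new (0)
  "010011" → prefix "010011" already present; 0 new (none)
  "0101101100" → prefix "010110" already present; 4 new (1, 1, 0, 0)
  "010110000" → prefix "01011000" already present; 1 new (0)
Total nodes = 7 + 9 + 4 + 8 + 8 + 2 + 4 + 6 + 1 + 0 + 4 + 1 = 54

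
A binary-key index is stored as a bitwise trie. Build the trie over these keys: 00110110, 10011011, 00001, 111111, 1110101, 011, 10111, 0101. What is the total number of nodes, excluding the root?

35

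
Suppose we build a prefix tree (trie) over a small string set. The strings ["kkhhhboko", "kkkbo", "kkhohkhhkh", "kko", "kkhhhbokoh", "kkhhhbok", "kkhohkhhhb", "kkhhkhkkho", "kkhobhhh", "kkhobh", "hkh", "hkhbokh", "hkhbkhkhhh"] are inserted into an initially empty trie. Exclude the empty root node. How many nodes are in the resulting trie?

For each word, the new-node count is its length minus the longest prefix already in the trie:
  "kkhhhboko" → 9 new (k, k, h, h, h, b, o, k, o)
  "kkkbo" → prefix "kk" already present; 3 new (k, b, o)
  "kkhohkhhkh" → prefix "kkh" already present; 7 new (o, h, k, h, h, k, h)
  "kko" → prefix "kk" already present; 1 new (o)
  "kkhhhbokoh" → prefix "kkhhhboko" already present; 1 new (h)
  "kkhhhbok" → prefix "kkhhhbok" already present; 0 new (none)
  "kkhohkhhhb" → prefix "kkhohkhh" already present; 2 new (h, b)
  "kkhhkhkkho" → prefix "kkhh" already present; 6 new (k, h, k, k, h, o)
  "kkhobhhh" → prefix "kkho" already present; 4 new (b, h, h, h)
  "kkhobh" → prefix "kkhobh" already present; 0 new (none)
  "hkh" → 3 new (h, k, h)
  "hkhbokh" → prefix "hkh" already present; 4 new (b, o, k, h)
  "hkhbkhkhhh" → prefix "hkhb" already present; 6 new (k, h, k, h, h, h)
Total nodes = 9 + 3 + 7 + 1 + 1 + 0 + 2 + 6 + 4 + 0 + 3 + 4 + 6 = 46

46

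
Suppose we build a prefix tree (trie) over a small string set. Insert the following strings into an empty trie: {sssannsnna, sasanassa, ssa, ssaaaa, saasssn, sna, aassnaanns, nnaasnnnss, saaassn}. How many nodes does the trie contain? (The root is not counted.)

53

Insert word by word; a character creates a node only if that edge doesn't already exist:
  "sssannsnna" → 10 new (s, s, s, a, n, n, s, n, n, a)
  "sasanassa" → prefix "s" already present; 8 new (a, s, a, n, a, s, s, a)
  "ssa" → prefix "ss" already present; 1 new (a)
  "ssaaaa" → prefix "ssa" already present; 3 new (a, a, a)
  "saasssn" → prefix "sa" already present; 5 new (a, s, s, s, n)
  "sna" → prefix "s" already present; 2 new (n, a)
  "aassnaanns" → 10 new (a, a, s, s, n, a, a, n, n, s)
  "nnaasnnnss" → 10 new (n, n, a, a, s, n, n, n, s, s)
  "saaassn" → prefix "saa" already present; 4 new (a, s, s, n)
Total nodes = 10 + 8 + 1 + 3 + 5 + 2 + 10 + 10 + 4 = 53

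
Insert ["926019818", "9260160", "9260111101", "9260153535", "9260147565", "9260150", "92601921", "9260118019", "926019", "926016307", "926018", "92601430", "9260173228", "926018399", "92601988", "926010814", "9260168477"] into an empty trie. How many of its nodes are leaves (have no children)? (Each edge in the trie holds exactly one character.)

15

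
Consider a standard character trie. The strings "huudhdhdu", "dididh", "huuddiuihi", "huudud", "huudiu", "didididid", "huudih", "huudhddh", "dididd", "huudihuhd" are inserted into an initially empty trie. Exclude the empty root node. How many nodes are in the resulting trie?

Trie structure (* marks end of a word):
(root)
├─ d
│  └─ i
│     └─ d
│        └─ i
│           └─ d
│              ├─ d *
│              ├─ h *
│              └─ i
│                 └─ d
│                    └─ i
│                       └─ d *
└─ h
   └─ u
      └─ u
         └─ d
            ├─ d
            │  └─ i
            │     └─ u
            │        └─ i
            │           └─ h
            │              └─ i *
            ├─ h
            │  └─ d
            │     ├─ d
            │     │  └─ h *
            │     └─ h
            │        └─ d
            │           └─ u *
            ├─ i
            │  ├─ h *
            │  │  └─ u
            │  │     └─ h
            │  │        └─ d *
            │  └─ u *
            └─ u
               └─ d *
Counting every labelled node above: 36.

36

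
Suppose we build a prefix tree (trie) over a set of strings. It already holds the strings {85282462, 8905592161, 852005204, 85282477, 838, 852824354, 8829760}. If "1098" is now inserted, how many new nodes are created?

No existing word starts with "1", so every character of "1098" needs a new node.
4 − 0 = 4 new nodes.

4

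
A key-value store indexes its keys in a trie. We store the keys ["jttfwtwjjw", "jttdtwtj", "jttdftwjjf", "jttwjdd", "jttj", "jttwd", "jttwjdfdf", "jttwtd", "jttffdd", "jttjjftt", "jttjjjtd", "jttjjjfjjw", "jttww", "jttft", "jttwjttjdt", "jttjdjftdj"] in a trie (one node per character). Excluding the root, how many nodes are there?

59

For each word, the new-node count is its length minus the longest prefix already in the trie:
  "jttfwtwjjw" → 10 new (j, t, t, f, w, t, w, j, j, w)
  "jttdtwtj" → prefix "jtt" already present; 5 new (d, t, w, t, j)
  "jttdftwjjf" → prefix "jttd" already present; 6 new (f, t, w, j, j, f)
  "jttwjdd" → prefix "jtt" already present; 4 new (w, j, d, d)
  "jttj" → prefix "jtt" already present; 1 new (j)
  "jttwd" → prefix "jttw" already present; 1 new (d)
  "jttwjdfdf" → prefix "jttwjd" already present; 3 new (f, d, f)
  "jttwtd" → prefix "jttw" already present; 2 new (t, d)
  "jttffdd" → prefix "jttf" already present; 3 new (f, d, d)
  "jttjjftt" → prefix "jttj" already present; 4 new (j, f, t, t)
  "jttjjjtd" → prefix "jttjj" already present; 3 new (j, t, d)
  "jttjjjfjjw" → prefix "jttjjj" already present; 4 new (f, j, j, w)
  "jttww" → prefix "jttw" already present; 1 new (w)
  "jttft" → prefix "jttf" already present; 1 new (t)
  "jttwjttjdt" → prefix "jttwj" already present; 5 new (t, t, j, d, t)
  "jttjdjftdj" → prefix "jttj" already present; 6 new (d, j, f, t, d, j)
Total nodes = 10 + 5 + 6 + 4 + 1 + 1 + 3 + 2 + 3 + 4 + 3 + 4 + 1 + 1 + 5 + 6 = 59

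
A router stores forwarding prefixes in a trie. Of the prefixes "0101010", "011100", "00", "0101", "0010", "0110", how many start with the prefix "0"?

Filter for entries beginning with "0":
Words under "0": 00, 0010, 0101, 0101010, 0110, 011100
Count: 6

6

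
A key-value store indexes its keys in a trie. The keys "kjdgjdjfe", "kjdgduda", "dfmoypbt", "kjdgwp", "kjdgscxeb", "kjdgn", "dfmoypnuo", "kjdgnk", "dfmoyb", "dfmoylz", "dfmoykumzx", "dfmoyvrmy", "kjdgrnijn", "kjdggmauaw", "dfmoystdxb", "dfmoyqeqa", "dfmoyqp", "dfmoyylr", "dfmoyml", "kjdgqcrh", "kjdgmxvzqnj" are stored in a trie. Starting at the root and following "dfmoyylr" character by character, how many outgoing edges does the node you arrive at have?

Follow the path "dfmoyylr" to its node, then look at its outgoing edges.
No stored string extends past "dfmoyylr".
That node has 0 child edges.

0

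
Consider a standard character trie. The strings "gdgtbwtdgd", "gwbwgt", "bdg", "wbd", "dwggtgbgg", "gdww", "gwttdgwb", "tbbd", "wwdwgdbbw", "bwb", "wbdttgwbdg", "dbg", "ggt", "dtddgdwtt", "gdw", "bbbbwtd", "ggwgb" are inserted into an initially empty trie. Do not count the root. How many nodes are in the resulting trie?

80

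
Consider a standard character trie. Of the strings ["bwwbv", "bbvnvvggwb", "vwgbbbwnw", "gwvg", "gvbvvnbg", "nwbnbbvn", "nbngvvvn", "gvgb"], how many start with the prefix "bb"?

1

Walk to "bb"; the words in its subtree are exactly those with that prefix.
Words under "bb": bbvnvvggwb
Count: 1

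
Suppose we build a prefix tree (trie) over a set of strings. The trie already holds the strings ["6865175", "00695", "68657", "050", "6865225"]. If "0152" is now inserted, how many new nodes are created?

3

Walking "0152" from the root, the first 1 characters ("0") follow existing edges; "1" is the first miss.
So 4 − 1 = 3 new nodes.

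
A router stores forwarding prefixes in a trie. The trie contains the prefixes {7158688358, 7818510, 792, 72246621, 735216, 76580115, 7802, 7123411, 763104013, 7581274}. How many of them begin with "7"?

10

Filter for entries beginning with "7":
Matches: "7123411", "7158688358", "72246621", "735216", "7581274", "763104013", "76580115", "7802", "7818510", "792"
Count: 10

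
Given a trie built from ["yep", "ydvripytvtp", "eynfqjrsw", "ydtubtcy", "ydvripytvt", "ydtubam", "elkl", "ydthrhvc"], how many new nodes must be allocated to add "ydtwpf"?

Walking "ydtwpf" from the root, the first 3 characters ("ydt") follow existing edges; "w" is the first miss.
New nodes needed: |"ydtwpf"| − 3 = 6 − 3 = 3.

3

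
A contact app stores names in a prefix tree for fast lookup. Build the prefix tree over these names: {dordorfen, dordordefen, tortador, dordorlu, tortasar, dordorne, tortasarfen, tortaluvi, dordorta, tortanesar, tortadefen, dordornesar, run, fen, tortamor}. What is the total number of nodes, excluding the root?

59

Count nodes per top-level branch (shared prefixes stored once):
  'd'-branch (dordordefen, dordorfen, dordorlu, dordorne, dordornesar, dordorta): 23 nodes
  'f'-branch (fen): 3 nodes
  'r'-branch (run): 3 nodes
  't'-branch (tortadefen, tortador, tortaluvi, tortamor, tortanesar, tortasar, tortasarfen): 30 nodes
Sum: 59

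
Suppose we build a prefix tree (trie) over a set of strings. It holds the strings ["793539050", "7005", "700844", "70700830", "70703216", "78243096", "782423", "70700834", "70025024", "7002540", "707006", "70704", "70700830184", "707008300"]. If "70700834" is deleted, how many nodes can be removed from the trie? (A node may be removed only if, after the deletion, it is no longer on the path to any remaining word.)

1

A node on "70700834"'s path can go only if nothing else ends at it or branches off below it.
The suffix "4" (1 node) is used only by "70700834"; the node for "7070083" still has the child "0", so pruning stops there.
Nodes removed: 1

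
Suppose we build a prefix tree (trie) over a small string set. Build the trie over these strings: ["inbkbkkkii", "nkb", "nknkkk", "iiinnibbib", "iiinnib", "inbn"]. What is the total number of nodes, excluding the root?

Trie structure (* marks end of a word):
(root)
├─ i
│  ├─ i
│  │  └─ i
│  │     └─ n
│  │        └─ n
│  │           └─ i
│  │              └─ b *
│  │                 └─ b
│  │                    └─ i
│  │                       └─ b *
│  └─ n
│     └─ b
│        ├─ k
│        │  └─ b
│        │     └─ k
│        │        └─ k
│        │           └─ k
│        │              └─ i
│        │                 └─ i *
│        └─ n *
└─ n
   └─ k
      ├─ b *
      └─ n
         └─ k
            └─ k
               └─ k *
Counting every labelled node above: 27.

27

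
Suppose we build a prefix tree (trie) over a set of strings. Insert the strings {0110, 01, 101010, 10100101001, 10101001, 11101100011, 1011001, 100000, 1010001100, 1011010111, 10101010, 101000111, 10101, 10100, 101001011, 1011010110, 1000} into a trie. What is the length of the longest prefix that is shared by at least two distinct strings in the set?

9

Look for the deepest trie node that still has at least two words in its subtree.
e.g. "1011010110" and "1011010111" share the prefix "101101011" of length 9; no pair shares a longer one.
Longest shared-prefix length: 9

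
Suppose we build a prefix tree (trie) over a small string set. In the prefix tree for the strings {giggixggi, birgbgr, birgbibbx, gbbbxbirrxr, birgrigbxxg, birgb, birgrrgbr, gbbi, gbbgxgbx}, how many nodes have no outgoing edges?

Leaves are exactly the stored words that no other stored word extends.
Those words: "birgbgr", "birgbibbx", "birgrigbxxg", "birgrrgbr", "gbbbxbirrxr", "gbbgxgbx", "gbbi", "giggixggi"
Leaf count: 8

8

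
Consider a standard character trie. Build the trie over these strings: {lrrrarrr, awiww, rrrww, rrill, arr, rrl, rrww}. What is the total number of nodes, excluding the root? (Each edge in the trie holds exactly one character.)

26

Trace insertions, counting only characters that open a new branch:
  "lrrrarrr" → 8 new (l, r, r, r, a, r, r, r)
  "awiww" → 5 new (a, w, i, w, w)
  "rrrww" → 5 new (r, r, r, w, w)
  "rrill" → prefix "rr" already present; 3 new (i, l, l)
  "arr" → prefix "a" already present; 2 new (r, r)
  "rrl" → prefix "rr" already present; 1 new (l)
  "rrww" → prefix "rr" already present; 2 new (w, w)
Total nodes = 8 + 5 + 5 + 3 + 2 + 1 + 2 = 26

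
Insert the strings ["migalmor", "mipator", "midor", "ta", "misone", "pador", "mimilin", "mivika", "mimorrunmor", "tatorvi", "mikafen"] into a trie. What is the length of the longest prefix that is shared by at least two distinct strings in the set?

3

The deepest shared node is where two words last agree before diverging.
e.g. "mimilin" and "mimorrunmor" share the prefix "mim" of length 3; no pair shares a longer one.
Longest shared-prefix length: 3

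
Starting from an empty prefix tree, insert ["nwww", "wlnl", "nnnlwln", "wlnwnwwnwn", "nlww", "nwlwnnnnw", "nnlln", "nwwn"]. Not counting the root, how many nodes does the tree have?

Trie structure (* marks end of a word):
(root)
├─ n
│  ├─ l
│  │  └─ w
│  │     └─ w *
│  ├─ n
│  │  ├─ l
│  │  │  └─ l
│  │  │     └─ n *
│  │  └─ n
│  │     └─ l
│  │        └─ w
│  │           └─ l
│  │              └─ n *
│  └─ w
│     ├─ l
│     │  └─ w
│     │     └─ n
│     │        └─ n
│     │           └─ n
│     │              └─ n
│     │                 └─ w *
│     └─ w
│        ├─ n *
│        └─ w *
└─ w
   └─ l
      └─ n
         ├─ l *
         └─ w
            └─ n
               └─ w
                  └─ w
                     └─ n
                        └─ w
                           └─ n *
Counting every labelled node above: 35.

35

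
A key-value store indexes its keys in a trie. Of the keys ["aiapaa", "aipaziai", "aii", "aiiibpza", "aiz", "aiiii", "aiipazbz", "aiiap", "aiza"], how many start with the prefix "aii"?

Walk to "aii"; the words in its subtree are exactly those with that prefix.
Words under "aii": aii, aiiap, aiiibpza, aiiii, aiipazbz
Count: 5

5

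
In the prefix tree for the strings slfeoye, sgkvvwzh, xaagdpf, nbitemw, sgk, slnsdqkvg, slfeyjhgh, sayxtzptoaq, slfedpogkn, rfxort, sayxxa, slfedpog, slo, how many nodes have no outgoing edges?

11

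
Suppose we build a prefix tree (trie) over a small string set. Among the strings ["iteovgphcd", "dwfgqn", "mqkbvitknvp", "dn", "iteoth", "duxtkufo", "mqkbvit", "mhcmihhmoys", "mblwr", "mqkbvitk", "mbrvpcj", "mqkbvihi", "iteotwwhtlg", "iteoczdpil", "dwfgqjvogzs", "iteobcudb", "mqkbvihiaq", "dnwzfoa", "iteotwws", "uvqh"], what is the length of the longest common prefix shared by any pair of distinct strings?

8

The deepest shared node is where two words last agree before diverging.
e.g. "mqkbvihi" and "mqkbvihiaq" share the prefix "mqkbvihi" of length 8; no pair shares a longer one.
Longest shared-prefix length: 8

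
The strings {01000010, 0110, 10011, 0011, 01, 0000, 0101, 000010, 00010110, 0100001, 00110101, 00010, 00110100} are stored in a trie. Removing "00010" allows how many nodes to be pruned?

0

A node on "00010"'s path can go only if nothing else ends at it or branches off below it.
Every node on "00010" is still needed (e.g. by "00010110"), so nothing is freed.
Nodes removed: 0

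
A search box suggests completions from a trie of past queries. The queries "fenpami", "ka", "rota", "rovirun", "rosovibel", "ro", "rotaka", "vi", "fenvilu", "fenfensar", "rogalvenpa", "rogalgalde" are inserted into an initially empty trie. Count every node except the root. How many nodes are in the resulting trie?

Insert word by word; a character creates a node only if that edge doesn't already exist:
  "fenpami" → 7 new (f, e, n, p, a, m, i)
  "ka" → 2 new (k, a)
  "rota" → 4 new (r, o, t, a)
  "rovirun" → prefix "ro" already present; 5 new (v, i, r, u, n)
  "rosovibel" → prefix "ro" already present; 7 new (s, o, v, i, b, e, l)
  "ro" → prefix "ro" already present; 0 new (none)
  "rotaka" → prefix "rota" already present; 2 new (k, a)
  "vi" → 2 new (v, i)
  "fenvilu" → prefix "fen" already present; 4 new (v, i, l, u)
  "fenfensar" → prefix "fen" already present; 6 new (f, e, n, s, a, r)
  "rogalvenpa" → prefix "ro" already present; 8 new (g, a, l, v, e, n, p, a)
  "rogalgalde" → prefix "rogal" already present; 5 new (g, a, l, d, e)
Total nodes = 7 + 2 + 4 + 5 + 7 + 0 + 2 + 2 + 4 + 6 + 8 + 5 = 52

52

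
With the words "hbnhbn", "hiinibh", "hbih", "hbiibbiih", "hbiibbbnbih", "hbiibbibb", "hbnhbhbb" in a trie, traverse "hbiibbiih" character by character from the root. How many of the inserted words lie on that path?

1

Walk "hbiibbiih" from the root; an end-of-word marker is hit whenever a stored word is a prefix of "hbiibbiih".
Prefixes of the query that are stored words: "hbiibbiih"
Count: 1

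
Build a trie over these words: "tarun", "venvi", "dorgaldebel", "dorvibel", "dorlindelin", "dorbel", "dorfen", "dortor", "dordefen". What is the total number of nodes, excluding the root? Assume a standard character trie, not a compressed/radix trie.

48

Insert word by word; a character creates a node only if that edge doesn't already exist:
  "tarun" → 5 new (t, a, r, u, n)
  "venvi" → 5 new (v, e, n, v, i)
  "dorgaldebel" → 11 new (d, o, r, g, a, l, d, e, b, e, l)
  "dorvibel" → prefix "dor" already present; 5 new (v, i, b, e, l)
  "dorlindelin" → prefix "dor" already present; 8 new (l, i, n, d, e, l, i, n)
  "dorbel" → prefix "dor" already present; 3 new (b, e, l)
  "dorfen" → prefix "dor" already present; 3 new (f, e, n)
  "dortor" → prefix "dor" already present; 3 new (t, o, r)
  "dordefen" → prefix "dor" already present; 5 new (d, e, f, e, n)
Total nodes = 5 + 5 + 11 + 5 + 8 + 3 + 3 + 3 + 5 = 48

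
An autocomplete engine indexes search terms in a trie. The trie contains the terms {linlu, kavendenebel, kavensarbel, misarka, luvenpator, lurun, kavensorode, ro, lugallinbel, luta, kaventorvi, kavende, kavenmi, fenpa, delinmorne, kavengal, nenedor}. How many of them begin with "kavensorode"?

Walk to "kavensorode"; the words in its subtree are exactly those with that prefix.
Words under "kavensorode": kavensorode
Count: 1

1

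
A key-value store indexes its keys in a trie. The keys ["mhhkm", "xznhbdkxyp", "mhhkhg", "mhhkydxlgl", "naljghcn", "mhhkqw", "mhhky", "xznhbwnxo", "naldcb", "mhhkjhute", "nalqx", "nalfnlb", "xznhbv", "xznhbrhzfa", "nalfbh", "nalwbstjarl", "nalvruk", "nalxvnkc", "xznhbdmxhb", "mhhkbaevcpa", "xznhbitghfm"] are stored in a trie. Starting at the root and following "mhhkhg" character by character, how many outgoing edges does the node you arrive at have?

Follow the path "mhhkhg" to its node, then look at its outgoing edges.
No stored string extends past "mhhkhg".
That node has 0 child edges.

0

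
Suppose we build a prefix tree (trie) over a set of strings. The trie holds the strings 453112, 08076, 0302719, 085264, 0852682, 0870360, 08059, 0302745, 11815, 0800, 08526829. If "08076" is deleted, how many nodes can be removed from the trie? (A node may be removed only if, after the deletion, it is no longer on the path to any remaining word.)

A node on "08076"'s path can go only if nothing else ends at it or branches off below it.
The suffix "76" (2 nodes) is used only by "08076"; the node for "080" still has the child "5", so pruning stops there.
Nodes removed: 2

2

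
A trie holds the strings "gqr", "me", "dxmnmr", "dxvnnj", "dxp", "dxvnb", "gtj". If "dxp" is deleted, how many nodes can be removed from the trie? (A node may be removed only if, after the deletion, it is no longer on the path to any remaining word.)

1

A node on "dxp"'s path can go only if nothing else ends at it or branches off below it.
The suffix "p" (1 node) is used only by "dxp"; the node for "dx" still has the child "m", so pruning stops there.
Nodes removed: 1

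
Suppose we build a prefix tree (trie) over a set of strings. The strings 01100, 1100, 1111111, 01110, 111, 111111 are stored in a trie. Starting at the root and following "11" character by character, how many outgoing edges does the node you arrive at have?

2

The children of the "11" node are the distinct next characters among strings starting with "11".
Characters that immediately follow "11" among the stored strings: {0, 1}.
That node has 2 child edges.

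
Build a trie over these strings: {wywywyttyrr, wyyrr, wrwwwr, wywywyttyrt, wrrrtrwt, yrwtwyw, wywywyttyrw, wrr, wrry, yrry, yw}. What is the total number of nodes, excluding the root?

38

Count nodes per top-level branch (shared prefixes stored once):
  'w'-branch (wrr, wrrrtrwt, wrry, wrwwwr, wywywyttyrr, wywywyttyrt, wywywyttyrw, wyyrr): 28 nodes
  'y'-branch (yrry, yrwtwyw, yw): 10 nodes
Sum: 38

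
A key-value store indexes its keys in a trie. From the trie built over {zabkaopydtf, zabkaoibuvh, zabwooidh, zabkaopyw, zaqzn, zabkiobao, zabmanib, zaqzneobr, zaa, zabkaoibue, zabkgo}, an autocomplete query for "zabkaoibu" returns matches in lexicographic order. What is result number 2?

DFS of the "zabkaoibu" subtree visits, in order: "zabkaoibue", "zabkaoibuvh"
Position 2: zabkaoibuvh

zabkaoibuvh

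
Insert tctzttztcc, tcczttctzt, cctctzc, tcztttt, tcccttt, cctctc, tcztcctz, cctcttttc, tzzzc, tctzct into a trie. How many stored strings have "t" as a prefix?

7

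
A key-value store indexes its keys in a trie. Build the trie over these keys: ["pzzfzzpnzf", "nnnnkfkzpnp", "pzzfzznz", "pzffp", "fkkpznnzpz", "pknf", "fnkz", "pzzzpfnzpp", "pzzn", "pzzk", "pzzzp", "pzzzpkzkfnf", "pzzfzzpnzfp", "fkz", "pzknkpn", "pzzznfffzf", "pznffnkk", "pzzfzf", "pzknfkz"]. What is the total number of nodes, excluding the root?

80

Insert word by word; a character creates a node only if that edge doesn't already exist:
  "pzzfzzpnzf" → 10 new (p, z, z, f, z, z, p, n, z, f)
  "nnnnkfkzpnp" → 11 new (n, n, n, n, k, f, k, z, p, n, p)
  "pzzfzznz" → prefix "pzzfzz" already present; 2 new (n, z)
  "pzffp" → prefix "pz" already present; 3 new (f, f, p)
  "fkkpznnzpz" → 10 new (f, k, k, p, z, n, n, z, p, z)
  "pknf" → prefix "p" already present; 3 new (k, n, f)
  "fnkz" → prefix "f" already present; 3 new (n, k, z)
  "pzzzpfnzpp" → prefix "pzz" already present; 7 new (z, p, f, n, z, p, p)
  "pzzn" → prefix "pzz" already present; 1 new (n)
  "pzzk" → prefix "pzz" already present; 1 new (k)
  "pzzzp" → prefix "pzzzp" already present; 0 new (none)
  "pzzzpkzkfnf" → prefix "pzzzp" already present; 6 new (k, z, k, f, n, f)
  "pzzfzzpnzfp" → prefix "pzzfzzpnzf" already present; 1 new (p)
  "fkz" → prefix "fk" already present; 1 new (z)
  "pzknkpn" → prefix "pz" already present; 5 new (k, n, k, p, n)
  "pzzznfffzf" → prefix "pzzz" already present; 6 new (n, f, f, f, z, f)
  "pznffnkk" → prefix "pz" already present; 6 new (n, f, f, n, k, k)
  "pzzfzf" → prefix "pzzfz" already present; 1 new (f)
  "pzknfkz" → prefix "pzkn" already present; 3 new (f, k, z)
Total nodes = 10 + 11 + 2 + 3 + 10 + 3 + 3 + 7 + 1 + 1 + 0 + 6 + 1 + 1 + 5 + 6 + 6 + 1 + 3 = 80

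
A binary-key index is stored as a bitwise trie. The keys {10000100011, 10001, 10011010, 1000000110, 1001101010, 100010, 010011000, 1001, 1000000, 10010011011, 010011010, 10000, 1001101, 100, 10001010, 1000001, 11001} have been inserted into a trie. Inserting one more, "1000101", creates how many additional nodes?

"1000101" is already a full path in the trie; only an end-marker is added.
No new nodes are needed: 0.

0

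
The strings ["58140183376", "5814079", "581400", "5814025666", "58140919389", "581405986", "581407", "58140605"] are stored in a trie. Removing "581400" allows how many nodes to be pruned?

1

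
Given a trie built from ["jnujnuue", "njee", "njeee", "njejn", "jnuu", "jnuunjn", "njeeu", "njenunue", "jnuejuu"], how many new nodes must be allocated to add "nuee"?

3

Walking "nuee" from the root, the first 1 characters ("n") follow existing edges; "u" is the first miss.
New nodes needed: |"nuee"| − 1 = 4 − 1 = 3.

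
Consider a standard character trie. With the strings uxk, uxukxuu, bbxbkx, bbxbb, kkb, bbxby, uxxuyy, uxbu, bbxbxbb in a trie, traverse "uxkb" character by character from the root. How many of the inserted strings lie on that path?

Check each prefix of "uxkb" against the stored set — each match is an end-marker on the path.
Prefixes of the query that are stored words: "uxk"
Count: 1

1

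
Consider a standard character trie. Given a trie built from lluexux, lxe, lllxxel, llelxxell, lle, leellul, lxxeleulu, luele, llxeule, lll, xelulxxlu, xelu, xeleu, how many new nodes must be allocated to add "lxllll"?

4

"lx" is already a path in the trie; the remaining "llll" must be added.
Each of the 4 remaining characters creates one node.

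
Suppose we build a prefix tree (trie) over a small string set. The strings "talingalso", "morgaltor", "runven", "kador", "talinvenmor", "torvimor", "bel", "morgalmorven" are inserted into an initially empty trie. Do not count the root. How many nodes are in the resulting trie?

Trace insertions, counting only characters that open a new branch:
  "talingalso" → 10 new (t, a, l, i, n, g, a, l, s, o)
  "morgaltor" → 9 new (m, o, r, g, a, l, t, o, r)
  "runven" → 6 new (r, u, n, v, e, n)
  "kador" → 5 new (k, a, d, o, r)
  "talinvenmor" → prefix "talin" already present; 6 new (v, e, n, m, o, r)
  "torvimor" → prefix "t" already present; 7 new (o, r, v, i, m, o, r)
  "bel" → 3 new (b, e, l)
  "morgalmorven" → prefix "morgal" already present; 6 new (m, o, r, v, e, n)
Total nodes = 10 + 9 + 6 + 5 + 6 + 7 + 3 + 6 = 52

52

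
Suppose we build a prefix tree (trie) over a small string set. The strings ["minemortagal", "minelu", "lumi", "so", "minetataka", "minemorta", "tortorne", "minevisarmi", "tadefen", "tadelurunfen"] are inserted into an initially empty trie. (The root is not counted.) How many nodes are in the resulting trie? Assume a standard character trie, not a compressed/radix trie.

Trace insertions, counting only characters that open a new branch:
  "minemortagal" → 12 new (m, i, n, e, m, o, r, t, a, g, a, l)
  "minelu" → prefix "mine" already present; 2 new (l, u)
  "lumi" → 4 new (l, u, m, i)
  "so" → 2 new (s, o)
  "minetataka" → prefix "mine" already present; 6 new (t, a, t, a, k, a)
  "minemorta" → prefix "minemorta" already present; 0 new (none)
  "tortorne" → 8 new (t, o, r, t, o, r, n, e)
  "minevisarmi" → prefix "mine" already present; 7 new (v, i, s, a, r, m, i)
  "tadefen" → prefix "t" already present; 6 new (a, d, e, f, e, n)
  "tadelurunfen" → prefix "tade" already present; 8 new (l, u, r, u, n, f, e, n)
Total nodes = 12 + 2 + 4 + 2 + 6 + 0 + 8 + 7 + 6 + 8 = 55

55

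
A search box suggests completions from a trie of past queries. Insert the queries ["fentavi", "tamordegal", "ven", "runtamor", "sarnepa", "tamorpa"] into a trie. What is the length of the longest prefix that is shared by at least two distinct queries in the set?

The deepest shared node is where two words last agree before diverging.
e.g. "tamordegal" and "tamorpa" share the prefix "tamor" of length 5; no pair shares a longer one.
Longest shared-prefix length: 5

5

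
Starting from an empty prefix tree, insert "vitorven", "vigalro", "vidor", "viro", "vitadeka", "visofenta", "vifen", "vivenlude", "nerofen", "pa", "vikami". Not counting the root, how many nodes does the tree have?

53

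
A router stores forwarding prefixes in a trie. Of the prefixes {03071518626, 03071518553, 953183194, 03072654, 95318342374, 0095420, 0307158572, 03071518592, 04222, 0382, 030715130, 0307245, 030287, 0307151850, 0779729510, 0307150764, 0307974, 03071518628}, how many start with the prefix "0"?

Walk to "0"; the words in its subtree are exactly those with that prefix.
Words under "0": 0095420, 030287, 0307150764, 030715130, 0307151850, 03071518553, 03071518592, 03071518626, 03071518628, 0307158572, 0307245, 03072654, 0307974, 0382, 04222, 0779729510
Count: 16

16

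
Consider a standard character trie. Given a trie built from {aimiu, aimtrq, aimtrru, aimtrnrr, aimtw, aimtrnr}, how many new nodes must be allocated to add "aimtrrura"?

Walking "aimtrrura" from the root, the first 7 characters ("aimtrru") follow existing edges; "r" is the first miss.
New nodes needed: |"aimtrrura"| − 7 = 9 − 7 = 2.

2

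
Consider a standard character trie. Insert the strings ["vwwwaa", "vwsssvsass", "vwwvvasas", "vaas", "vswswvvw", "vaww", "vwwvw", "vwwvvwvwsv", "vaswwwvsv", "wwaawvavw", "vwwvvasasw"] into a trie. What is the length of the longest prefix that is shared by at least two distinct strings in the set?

9

Look for the deepest trie node that still has at least two words in its subtree.
e.g. "vwwvvasas" and "vwwvvasasw" share the prefix "vwwvvasas" of length 9; no pair shares a longer one.
Longest shared-prefix length: 9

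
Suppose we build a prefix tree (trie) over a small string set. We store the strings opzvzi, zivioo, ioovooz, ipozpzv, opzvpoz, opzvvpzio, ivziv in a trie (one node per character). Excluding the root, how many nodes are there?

37

For each word, the new-node count is its length minus the longest prefix already in the trie:
  "opzvzi" → 6 new (o, p, z, v, z, i)
  "zivioo" → 6 new (z, i, v, i, o, o)
  "ioovooz" → 7 new (i, o, o, v, o, o, z)
  "ipozpzv" → prefix "i" already present; 6 new (p, o, z, p, z, v)
  "opzvpoz" → prefix "opzv" already present; 3 new (p, o, z)
  "opzvvpzio" → prefix "opzv" already present; 5 new (v, p, z, i, o)
  "ivziv" → prefix "i" already present; 4 new (v, z, i, v)
Total nodes = 6 + 6 + 7 + 6 + 3 + 5 + 4 = 37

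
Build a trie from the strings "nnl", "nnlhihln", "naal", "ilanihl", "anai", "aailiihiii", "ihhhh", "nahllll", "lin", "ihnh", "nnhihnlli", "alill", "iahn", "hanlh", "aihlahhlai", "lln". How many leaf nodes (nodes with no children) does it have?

Leaves are exactly the stored words that no other stored word extends.
Those words: "aailiihiii", "aihlahhlai", "alill", "anai", "hanlh", "iahn", "ihhhh", "ihnh", "ilanihl", "lin", "lln", "naal", "nahllll", "nnhihnlli", "nnlhihln"
Leaf count: 15

15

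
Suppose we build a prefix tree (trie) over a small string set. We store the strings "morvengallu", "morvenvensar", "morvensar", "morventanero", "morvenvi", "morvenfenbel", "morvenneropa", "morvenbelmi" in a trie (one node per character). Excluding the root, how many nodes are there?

Count nodes per top-level branch (shared prefixes stored once):
  'm'-branch (morvenbelmi, morvenfenbel, morvengallu, morvenneropa, morvensar, morventanero, morvenvensar, morvenvi): 44 nodes
Sum: 44

44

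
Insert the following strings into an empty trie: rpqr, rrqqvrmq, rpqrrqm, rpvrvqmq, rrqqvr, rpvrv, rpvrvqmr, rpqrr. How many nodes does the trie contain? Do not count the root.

21

Insert word by word; a character creates a node only if that edge doesn't already exist:
  "rpqr" → 4 new (r, p, q, r)
  "rrqqvrmq" → prefix "r" already present; 7 new (r, q, q, v, r, m, q)
  "rpqrrqm" → prefix "rpqr" already present; 3 new (r, q, m)
  "rpvrvqmq" → prefix "rp" already present; 6 new (v, r, v, q, m, q)
  "rrqqvr" → prefix "rrqqvr" already present; 0 new (none)
  "rpvrv" → prefix "rpvrv" already present; 0 new (none)
  "rpvrvqmr" → prefix "rpvrvqm" already present; 1 new (r)
  "rpqrr" → prefix "rpqrr" already present; 0 new (none)
Total nodes = 4 + 7 + 3 + 6 + 0 + 0 + 1 + 0 = 21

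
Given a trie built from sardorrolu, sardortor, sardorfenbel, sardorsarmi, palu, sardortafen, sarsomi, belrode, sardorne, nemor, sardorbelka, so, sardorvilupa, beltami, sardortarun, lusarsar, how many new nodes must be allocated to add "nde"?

Walking "nde" from the root, the first 1 characters ("n") follow existing edges; "d" is the first miss.
New nodes needed: |"nde"| − 1 = 3 − 1 = 2.

2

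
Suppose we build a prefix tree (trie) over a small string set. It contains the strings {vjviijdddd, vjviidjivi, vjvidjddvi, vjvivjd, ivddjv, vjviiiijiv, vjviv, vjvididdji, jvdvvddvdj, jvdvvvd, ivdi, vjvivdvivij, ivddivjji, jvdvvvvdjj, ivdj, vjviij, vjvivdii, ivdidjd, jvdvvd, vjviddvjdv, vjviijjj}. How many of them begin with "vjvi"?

12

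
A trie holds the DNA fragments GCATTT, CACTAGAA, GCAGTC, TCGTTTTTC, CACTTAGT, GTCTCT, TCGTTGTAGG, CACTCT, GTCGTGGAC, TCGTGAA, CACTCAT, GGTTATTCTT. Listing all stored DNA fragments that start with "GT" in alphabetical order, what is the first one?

GTCGTGGAC

DFS of the "GT" subtree visits, in order: "GTCGTGGAC", "GTCTCT"
Position 1: GTCGTGGAC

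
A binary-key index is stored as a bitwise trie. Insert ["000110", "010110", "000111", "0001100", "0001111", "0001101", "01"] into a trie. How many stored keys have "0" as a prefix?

Filter for entries beginning with "0":
Words under "0": 000110, 0001100, 0001101, 000111, 0001111, 01, 010110
Count: 7

7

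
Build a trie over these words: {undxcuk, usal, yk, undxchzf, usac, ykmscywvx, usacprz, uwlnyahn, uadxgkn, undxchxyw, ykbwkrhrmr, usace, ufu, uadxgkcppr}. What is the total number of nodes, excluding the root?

57

Count nodes per top-level branch (shared prefixes stored once):
  'u'-branch (uadxgkcppr, uadxgkn, ufu, undxchxyw, undxchzf, undxcuk, usac, usace, usacprz, usal, uwlnyahn): 40 nodes
  'y'-branch (yk, ykbwkrhrmr, ykmscywvx): 17 nodes
Sum: 57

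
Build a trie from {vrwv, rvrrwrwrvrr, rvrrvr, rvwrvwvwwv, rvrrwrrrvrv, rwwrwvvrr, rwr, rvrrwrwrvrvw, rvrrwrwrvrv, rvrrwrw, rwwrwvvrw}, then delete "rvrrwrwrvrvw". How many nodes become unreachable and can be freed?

A node on "rvrrwrwrvrvw"'s path can go only if nothing else ends at it or branches off below it.
The suffix "w" (1 node) is used only by "rvrrwrwrvrvw"; "rvrrwrwrvrv" is itself a stored word, so pruning stops there.
Nodes removed: 1

1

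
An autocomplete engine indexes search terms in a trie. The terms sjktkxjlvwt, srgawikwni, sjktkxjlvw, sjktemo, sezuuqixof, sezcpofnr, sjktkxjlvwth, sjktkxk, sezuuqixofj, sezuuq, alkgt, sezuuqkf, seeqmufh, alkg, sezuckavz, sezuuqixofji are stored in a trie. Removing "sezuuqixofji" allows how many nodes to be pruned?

1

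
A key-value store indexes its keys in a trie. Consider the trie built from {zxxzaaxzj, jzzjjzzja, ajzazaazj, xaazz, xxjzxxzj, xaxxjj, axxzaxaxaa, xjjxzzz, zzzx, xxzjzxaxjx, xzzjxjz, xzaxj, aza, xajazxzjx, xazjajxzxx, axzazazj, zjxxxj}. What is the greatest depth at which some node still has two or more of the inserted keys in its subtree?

The deepest shared node is where two words last agree before diverging.
e.g. "axxzaxaxaa" and "axzazazj" share the prefix "ax" of length 2; no pair shares a longer one.
Longest shared-prefix length: 2

2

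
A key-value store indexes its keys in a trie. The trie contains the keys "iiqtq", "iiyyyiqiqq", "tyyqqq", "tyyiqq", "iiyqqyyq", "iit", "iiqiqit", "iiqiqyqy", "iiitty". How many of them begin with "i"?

Traverse to the node for "i", then collect every word in that subtree.
Words under "i": iiitty, iiqiqit, iiqiqyqy, iiqtq, iit, iiyqqyyq, iiyyyiqiqq
Count: 7

7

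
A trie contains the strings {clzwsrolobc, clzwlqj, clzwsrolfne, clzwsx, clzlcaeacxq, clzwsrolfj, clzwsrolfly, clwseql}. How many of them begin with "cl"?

Filter for entries beginning with "cl":
Words under "cl": clwseql, clzlcaeacxq, clzwlqj, clzwsrolfj, clzwsrolfly, clzwsrolfne, clzwsrolobc, clzwsx
Count: 8

8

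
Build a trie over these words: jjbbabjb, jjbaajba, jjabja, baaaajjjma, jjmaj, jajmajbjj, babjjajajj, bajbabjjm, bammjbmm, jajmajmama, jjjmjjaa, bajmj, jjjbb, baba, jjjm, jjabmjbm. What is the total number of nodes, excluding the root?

Insert word by word; a character creates a node only if that edge doesn't already exist:
  "jjbbabjb" → 8 new (j, j, b, b, a, b, j, b)
  "jjbaajba" → prefix "jjb" already present; 5 new (a, a, j, b, a)
  "jjabja" → prefix "jj" already present; 4 new (a, b, j, a)
  "baaaajjjma" → 10 new (b, a, a, a, a, j, j, j, m, a)
  "jjmaj" → prefix "jj" already present; 3 new (m, a, j)
  "jajmajbjj" → prefix "j" already present; 8 new (a, j, m, a, j, b, j, j)
  "babjjajajj" → prefix "ba" already present; 8 new (b, j, j, a, j, a, j, j)
  "bajbabjjm" → prefix "ba" already present; 7 new (j, b, a, b, j, j, m)
  "bammjbmm" → prefix "ba" already present; 6 new (m, m, j, b, m, m)
  "jajmajmama" → prefix "jajmaj" already present; 4 new (m, a, m, a)
  "jjjmjjaa" → prefix "jj" already present; 6 new (j, m, j, j, a, a)
  "bajmj" → prefix "baj" already present; 2 new (m, j)
  "jjjbb" → prefix "jjj" already present; 2 new (b, b)
  "baba" → prefix "bab" already present; 1 new (a)
  "jjjm" → prefix "jjjm" already present; 0 new (none)
  "jjabmjbm" → prefix "jjab" already present; 4 new (m, j, b, m)
Total nodes = 8 + 5 + 4 + 10 + 3 + 8 + 8 + 7 + 6 + 4 + 6 + 2 + 2 + 1 + 0 + 4 = 78

78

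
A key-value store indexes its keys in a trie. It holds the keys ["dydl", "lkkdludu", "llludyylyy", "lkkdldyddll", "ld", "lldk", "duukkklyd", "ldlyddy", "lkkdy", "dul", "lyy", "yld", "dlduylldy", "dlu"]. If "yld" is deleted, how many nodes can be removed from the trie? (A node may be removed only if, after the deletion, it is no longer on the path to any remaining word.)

Walk "yld" from the leaf back toward the root, removing each node that no remaining word uses.
No other word shares any prefix with "yld", so all 3 of its nodes go.
Nodes removed: 3

3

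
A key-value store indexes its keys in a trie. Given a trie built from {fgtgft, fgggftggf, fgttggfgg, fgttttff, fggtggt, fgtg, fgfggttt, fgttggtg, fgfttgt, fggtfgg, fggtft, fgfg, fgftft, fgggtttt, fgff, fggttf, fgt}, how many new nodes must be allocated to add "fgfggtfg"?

2

The longest prefix of "fgfggtfg" already in the trie is "fgfggt" (length 6).
New nodes needed: |"fgfggtfg"| − 6 = 8 − 6 = 2.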